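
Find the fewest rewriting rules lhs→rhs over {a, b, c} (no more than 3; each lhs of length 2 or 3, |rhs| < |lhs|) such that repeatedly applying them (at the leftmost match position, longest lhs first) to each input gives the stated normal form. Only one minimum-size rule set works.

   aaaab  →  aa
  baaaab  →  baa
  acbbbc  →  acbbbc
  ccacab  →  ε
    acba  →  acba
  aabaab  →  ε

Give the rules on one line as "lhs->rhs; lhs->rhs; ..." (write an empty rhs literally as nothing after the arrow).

aab->; ca->a

  | aaaab => aa
  | baaaab => baa
  | acbbbc
  | ccacab => cacab => acab => aab => ε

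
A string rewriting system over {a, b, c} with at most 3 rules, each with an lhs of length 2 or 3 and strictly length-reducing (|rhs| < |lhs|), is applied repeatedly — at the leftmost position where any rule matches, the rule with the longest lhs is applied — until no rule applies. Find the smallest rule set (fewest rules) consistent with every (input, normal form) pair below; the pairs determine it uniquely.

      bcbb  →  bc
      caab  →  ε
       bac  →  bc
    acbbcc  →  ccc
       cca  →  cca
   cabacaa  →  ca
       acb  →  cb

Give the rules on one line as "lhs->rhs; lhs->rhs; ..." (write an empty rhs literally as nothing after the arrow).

  | bcbb => bc
  | caab => bb => ε
  | bac => bc
  | acbbcc => cbbcc => ccc

ac->c; bb->; caa->b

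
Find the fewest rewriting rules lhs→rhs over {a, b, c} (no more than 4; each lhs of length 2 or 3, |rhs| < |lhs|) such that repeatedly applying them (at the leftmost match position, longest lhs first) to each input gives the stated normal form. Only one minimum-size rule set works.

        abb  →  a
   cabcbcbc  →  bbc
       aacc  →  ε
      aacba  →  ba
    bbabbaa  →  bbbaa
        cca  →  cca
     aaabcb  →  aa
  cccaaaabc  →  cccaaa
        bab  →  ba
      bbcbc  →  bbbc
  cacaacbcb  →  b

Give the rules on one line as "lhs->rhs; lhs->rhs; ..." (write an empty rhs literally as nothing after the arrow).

ab->a; aba->ba; ac->; cb->b

  | abb => ab => a
  | cabcbcbc => cacbcbc => cbcbc => bcbc => bbc
  | aacc => ac => ε
  | aacba => aba => ba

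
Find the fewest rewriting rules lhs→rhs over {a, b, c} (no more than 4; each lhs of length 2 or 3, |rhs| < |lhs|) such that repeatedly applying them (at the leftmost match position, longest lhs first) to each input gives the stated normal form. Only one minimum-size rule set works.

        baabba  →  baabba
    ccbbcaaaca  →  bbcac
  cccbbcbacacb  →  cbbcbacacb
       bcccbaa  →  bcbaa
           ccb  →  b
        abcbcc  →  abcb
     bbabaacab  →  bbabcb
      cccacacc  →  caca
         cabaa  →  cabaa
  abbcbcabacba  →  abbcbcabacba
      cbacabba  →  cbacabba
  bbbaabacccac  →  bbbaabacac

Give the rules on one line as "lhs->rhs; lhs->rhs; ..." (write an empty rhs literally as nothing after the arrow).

aac->cc; cc->; cca->c

  | baabba
  | ccbbcaaaca => bbcaaaca => bbcacca => bbcac
  | cccbbcbacacb => cbbcbacacb
  | bcccbaa => bcbaa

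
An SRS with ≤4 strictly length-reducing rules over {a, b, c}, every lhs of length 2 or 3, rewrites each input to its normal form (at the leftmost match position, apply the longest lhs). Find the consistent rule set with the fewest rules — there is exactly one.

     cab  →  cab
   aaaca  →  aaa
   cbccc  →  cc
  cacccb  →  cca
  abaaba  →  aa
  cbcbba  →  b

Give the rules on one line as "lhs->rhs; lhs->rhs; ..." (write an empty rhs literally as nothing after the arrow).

  | cab
  | aaaca => aaa
  | cbccc => accc => cc
  | cacccb => cccb => cca

ac->; ba->; cb->a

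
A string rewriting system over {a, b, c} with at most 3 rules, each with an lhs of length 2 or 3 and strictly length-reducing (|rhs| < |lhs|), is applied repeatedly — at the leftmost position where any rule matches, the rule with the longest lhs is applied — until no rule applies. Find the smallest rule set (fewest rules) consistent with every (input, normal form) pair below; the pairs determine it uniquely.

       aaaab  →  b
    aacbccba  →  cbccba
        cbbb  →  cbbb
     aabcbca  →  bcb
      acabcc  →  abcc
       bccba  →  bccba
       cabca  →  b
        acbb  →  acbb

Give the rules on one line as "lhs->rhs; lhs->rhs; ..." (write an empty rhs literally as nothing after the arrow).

aa->; ca->

  | aaaab => aab => b
  | aacbccba => cbccba
  | cbbb
  | aabcbca => bcbca => bcb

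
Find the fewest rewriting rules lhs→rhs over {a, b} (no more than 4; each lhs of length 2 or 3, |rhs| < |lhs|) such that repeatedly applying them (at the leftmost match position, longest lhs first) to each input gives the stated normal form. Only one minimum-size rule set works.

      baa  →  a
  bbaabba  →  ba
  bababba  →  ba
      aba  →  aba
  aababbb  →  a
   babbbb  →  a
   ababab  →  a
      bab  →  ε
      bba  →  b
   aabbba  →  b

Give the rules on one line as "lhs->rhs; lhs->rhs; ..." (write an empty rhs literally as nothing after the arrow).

  | baa => bb => a
  | bbaabba => aaabba => babba => ba
  | bababba => abba => aaa => ba
  | aba

aa->b; bab->; bb->a; bbb->bb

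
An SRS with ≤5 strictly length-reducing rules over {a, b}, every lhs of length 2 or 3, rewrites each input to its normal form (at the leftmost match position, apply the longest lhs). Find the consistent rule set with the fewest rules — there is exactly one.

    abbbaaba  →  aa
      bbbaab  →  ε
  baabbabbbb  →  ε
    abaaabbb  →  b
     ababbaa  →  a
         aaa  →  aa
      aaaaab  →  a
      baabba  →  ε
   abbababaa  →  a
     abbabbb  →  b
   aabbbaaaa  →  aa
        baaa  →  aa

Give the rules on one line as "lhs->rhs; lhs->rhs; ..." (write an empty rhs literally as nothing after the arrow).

aaa->aa; ab->; ba->; bb->

  | abbbaaba => bbaaba => aaba => aa
  | bbbaab => baab => ab => ε
  | baabbabbbb => abbabbbb => babbbb => bbbb => bb => ε
  | abaaabbb => aaabbb => aabbb => abb => b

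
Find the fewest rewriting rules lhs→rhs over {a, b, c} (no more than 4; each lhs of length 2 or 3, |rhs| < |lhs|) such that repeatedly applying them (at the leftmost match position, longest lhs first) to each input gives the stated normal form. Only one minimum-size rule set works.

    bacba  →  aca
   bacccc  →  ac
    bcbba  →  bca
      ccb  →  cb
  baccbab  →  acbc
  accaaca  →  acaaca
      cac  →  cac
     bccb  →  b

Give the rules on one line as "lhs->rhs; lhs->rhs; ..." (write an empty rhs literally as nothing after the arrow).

  | bacba => acba => aca
  | bacccc => acccc => accc => acc => ac
  | bcbba => bcba => bca
  | ccb => cb

ba->a; bab->bc; bcc->; cc->c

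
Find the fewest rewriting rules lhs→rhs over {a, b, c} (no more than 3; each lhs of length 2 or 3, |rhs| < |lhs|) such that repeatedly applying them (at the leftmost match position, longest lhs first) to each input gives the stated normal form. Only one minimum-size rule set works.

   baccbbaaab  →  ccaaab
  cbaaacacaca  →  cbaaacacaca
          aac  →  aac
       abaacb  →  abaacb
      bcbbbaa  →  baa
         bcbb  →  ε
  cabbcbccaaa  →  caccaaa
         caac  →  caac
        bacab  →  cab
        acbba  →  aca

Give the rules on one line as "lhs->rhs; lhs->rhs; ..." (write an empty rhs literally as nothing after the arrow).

bac->c; bb->; bc->

  | baccbbaaab => ccbbaaab => ccaaab
  | cbaaacacaca
  | aac
  | abaacb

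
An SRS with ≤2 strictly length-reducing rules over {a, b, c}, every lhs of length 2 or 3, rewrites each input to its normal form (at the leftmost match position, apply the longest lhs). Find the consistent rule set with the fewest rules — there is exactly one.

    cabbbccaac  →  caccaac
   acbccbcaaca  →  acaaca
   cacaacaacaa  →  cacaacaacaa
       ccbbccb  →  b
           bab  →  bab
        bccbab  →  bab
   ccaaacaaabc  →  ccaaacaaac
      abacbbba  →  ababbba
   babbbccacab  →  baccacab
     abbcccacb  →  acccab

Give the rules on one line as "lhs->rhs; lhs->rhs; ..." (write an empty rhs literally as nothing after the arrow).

bc->c; cb->b

  | cabbbccaac => cabbccaac => cabccaac => caccaac
  | acbccbcaaca => abccbcaaca => accbcaaca => acbcaaca => abcaaca => acaaca
  | cacaacaacaa
  | ccbbccb => cbbccb => bbccb => bccb => ccb => cb => b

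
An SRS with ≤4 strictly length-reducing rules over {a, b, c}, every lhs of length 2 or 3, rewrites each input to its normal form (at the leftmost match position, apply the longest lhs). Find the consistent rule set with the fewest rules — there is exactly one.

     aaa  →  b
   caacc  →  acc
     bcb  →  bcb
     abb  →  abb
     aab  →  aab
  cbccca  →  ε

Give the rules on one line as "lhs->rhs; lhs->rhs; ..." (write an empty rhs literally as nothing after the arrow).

  | aaa => b
  | caacc => acc
  | bcb
  | abb

aaa->b; bcc->a; ca->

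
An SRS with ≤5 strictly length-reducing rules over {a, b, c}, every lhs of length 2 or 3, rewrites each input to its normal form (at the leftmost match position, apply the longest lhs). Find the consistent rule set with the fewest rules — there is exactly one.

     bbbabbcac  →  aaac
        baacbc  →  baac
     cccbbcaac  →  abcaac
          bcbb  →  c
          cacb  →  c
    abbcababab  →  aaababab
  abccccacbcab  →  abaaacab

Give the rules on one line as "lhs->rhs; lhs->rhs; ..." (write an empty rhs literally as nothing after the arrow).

bb->c; cac->b; cb->; cc->a

  | bbbabbcac => cbabbcac => abbcac => accac => aaac
  | baacbc => baac
  | cccbbcaac => acbbcaac => abcaac
  | bcbb => bb => c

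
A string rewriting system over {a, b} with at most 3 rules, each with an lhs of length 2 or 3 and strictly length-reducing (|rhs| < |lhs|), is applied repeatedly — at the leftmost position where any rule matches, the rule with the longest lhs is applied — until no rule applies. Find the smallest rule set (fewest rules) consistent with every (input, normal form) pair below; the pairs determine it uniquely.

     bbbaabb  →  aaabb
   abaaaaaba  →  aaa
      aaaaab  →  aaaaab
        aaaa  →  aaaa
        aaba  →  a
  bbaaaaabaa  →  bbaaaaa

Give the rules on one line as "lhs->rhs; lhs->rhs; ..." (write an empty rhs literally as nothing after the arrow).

  | bbbaabb => aaabb
  | abaaaaaba => aaaaba => aaa
  | aaaaab
  | aaaa

aba->; bbb->a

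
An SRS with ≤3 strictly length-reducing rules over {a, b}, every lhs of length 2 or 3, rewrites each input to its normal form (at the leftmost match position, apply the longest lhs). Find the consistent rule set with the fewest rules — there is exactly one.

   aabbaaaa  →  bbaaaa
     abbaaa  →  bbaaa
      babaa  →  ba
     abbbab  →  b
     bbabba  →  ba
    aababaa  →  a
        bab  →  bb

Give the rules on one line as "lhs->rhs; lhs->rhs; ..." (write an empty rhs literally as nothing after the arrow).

  | aabbaaaa => abbaaaa => bbaaaa
  | abbaaa => bbaaa
  | babaa => ba
  | abbbab => bbbab => ab => b

ab->b; aba->; bbb->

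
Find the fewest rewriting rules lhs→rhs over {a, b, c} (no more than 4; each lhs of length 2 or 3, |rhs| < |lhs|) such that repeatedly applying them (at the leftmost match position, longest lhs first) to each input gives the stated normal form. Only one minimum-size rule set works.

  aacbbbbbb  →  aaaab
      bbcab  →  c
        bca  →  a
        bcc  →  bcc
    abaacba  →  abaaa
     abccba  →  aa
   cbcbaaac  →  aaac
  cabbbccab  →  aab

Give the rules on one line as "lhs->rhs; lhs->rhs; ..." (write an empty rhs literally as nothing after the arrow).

  | aacbbbbbb => aabbbbb => aaabbb => aaaab
  | bbcab => acab => ccb => c
  | bca => bb => a
  | bcc

aca->cc; bb->a; ca->b; cb->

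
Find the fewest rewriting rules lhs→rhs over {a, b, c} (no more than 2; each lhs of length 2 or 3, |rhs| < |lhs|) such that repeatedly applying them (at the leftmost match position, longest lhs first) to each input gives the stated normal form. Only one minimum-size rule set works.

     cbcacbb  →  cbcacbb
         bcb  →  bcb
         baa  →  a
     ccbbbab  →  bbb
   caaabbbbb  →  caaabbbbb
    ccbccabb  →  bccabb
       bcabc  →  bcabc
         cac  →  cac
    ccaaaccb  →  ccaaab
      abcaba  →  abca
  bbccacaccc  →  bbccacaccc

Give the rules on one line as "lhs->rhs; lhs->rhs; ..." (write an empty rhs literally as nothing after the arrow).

ba->; ccb->b

  | cbcacbb
  | bcb
  | baa => a
  | ccbbbab => bbbab => bbb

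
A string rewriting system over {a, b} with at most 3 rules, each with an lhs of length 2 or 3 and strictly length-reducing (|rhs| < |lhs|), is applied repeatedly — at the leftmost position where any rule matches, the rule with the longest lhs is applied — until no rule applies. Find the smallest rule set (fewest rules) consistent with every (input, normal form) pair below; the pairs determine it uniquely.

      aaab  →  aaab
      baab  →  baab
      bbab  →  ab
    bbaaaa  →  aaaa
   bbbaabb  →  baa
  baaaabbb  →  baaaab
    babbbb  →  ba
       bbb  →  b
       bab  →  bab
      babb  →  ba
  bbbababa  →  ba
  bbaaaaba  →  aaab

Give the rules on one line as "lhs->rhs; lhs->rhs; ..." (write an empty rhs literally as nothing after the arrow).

  | aaab
  | baab
  | bbab => ab
  | bbaaaa => aaaa

aba->b; bb->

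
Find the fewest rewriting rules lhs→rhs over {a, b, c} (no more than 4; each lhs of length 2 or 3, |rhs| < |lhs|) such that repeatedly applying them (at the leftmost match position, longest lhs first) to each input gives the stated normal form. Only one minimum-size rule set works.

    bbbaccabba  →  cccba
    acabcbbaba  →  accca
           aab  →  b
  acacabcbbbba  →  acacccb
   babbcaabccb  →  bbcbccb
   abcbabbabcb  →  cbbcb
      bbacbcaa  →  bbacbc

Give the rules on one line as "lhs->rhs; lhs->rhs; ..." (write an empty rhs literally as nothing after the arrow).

  | bbbaccabba => caaccabba => cccabba => cccba
  | acabcbbaba => accbbaba => accbbb => accca
  | aab => b
  | acacabcbbbba => acaccbbbba => acacccaba => acacccb

aa->; ab->; aba->b; bbb->ca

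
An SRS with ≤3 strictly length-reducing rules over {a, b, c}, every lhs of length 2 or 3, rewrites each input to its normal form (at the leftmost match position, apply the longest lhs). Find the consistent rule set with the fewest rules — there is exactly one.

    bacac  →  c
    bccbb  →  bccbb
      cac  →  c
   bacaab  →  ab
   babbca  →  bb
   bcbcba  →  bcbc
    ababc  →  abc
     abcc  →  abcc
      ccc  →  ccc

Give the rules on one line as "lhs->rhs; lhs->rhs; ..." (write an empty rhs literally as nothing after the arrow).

ba->; ca->

  | bacac => cac => c
  | bccbb
  | cac => c
  | bacaab => caab => ab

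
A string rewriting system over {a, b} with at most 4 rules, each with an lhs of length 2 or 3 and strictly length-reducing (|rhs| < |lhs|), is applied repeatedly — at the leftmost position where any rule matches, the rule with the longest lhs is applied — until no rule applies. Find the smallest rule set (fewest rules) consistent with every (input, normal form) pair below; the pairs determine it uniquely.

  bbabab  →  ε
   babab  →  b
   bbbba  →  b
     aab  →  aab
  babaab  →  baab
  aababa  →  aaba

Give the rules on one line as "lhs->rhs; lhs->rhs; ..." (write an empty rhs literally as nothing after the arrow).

bab->b; bb->; bba->b

  | bbabab => bbab => bb => ε
  | babab => bab => b
  | bbbba => bba => b
  | aab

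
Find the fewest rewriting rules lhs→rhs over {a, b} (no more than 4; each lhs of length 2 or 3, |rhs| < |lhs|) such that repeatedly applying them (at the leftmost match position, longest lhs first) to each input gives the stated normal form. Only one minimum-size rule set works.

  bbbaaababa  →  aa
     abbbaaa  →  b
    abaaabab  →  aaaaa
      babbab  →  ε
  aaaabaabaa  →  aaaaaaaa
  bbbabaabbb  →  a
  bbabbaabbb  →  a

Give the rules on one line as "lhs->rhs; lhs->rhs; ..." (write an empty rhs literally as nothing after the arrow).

ab->a; abb->; ba->b; bb->

  | bbbaaababa => baaababa => baababa => bababa => bbaba => aba => aa
  | abbbaaa => baaa => baa => ba => b
  | abaaabab => aaaabab => aaaaab => aaaaa
  | babbab => bbbab => bab => bb => ε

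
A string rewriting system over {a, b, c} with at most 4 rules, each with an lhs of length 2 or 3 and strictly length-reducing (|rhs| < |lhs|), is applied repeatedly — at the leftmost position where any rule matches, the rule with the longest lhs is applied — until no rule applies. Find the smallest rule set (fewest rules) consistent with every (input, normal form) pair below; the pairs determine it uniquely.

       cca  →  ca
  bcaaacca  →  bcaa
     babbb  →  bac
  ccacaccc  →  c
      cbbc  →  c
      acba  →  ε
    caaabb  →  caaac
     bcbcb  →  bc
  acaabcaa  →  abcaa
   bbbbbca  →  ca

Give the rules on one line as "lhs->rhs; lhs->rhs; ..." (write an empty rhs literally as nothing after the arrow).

aca->; bb->c; cb->c; cc->c

  | cca => ca
  | bcaaacca => bcaaaca => bcaa
  | babbb => bacb => bac
  | ccacaccc => cacaccc => cccc => ccc => cc => c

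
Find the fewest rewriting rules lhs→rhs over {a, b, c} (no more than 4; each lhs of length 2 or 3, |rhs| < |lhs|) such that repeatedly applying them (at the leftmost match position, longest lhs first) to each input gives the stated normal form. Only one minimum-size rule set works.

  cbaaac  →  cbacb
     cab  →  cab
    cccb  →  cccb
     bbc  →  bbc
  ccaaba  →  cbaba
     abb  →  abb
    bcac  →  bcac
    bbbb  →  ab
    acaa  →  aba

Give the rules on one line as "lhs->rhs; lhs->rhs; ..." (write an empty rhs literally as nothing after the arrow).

aac->cb; bbb->a; caa->ba

  | cbaaac => cbacb
  | cab
  | cccb
  | bbc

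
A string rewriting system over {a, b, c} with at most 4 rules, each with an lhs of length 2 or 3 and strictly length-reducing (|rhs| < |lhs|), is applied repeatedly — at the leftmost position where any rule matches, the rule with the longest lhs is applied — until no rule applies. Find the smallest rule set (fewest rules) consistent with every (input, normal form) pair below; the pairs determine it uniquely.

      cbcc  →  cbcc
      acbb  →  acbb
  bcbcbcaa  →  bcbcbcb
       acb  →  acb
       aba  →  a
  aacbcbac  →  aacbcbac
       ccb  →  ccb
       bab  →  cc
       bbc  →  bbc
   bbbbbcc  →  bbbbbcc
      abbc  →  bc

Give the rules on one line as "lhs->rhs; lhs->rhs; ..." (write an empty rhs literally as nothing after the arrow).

ab->; bab->cc; caa->cb

  | cbcc
  | acbb
  | bcbcbcaa => bcbcbcb
  | acb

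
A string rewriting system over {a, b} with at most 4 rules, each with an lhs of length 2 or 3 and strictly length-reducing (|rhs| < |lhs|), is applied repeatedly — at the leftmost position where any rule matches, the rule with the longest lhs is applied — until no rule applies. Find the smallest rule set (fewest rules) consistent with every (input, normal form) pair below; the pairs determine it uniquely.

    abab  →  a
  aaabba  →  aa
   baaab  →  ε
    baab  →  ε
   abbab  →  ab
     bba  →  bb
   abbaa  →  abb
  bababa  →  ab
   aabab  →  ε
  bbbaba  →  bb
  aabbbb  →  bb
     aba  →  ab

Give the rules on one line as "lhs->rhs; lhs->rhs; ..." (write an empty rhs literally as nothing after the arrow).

aab->ba; ba->b; bab->

  | abab => a
  | aaabba => ababa => aa
  | baaab => baab => bab => ε
  | baab => bab => ε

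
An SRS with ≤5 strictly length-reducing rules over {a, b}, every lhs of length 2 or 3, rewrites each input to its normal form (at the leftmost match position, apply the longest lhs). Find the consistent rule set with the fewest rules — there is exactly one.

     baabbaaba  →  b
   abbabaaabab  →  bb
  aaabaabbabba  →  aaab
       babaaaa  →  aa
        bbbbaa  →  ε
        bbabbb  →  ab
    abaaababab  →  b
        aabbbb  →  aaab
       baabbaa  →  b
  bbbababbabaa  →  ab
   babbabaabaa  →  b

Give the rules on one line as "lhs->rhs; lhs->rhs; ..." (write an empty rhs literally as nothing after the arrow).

aba->b; ba->; baa->; bbb->a

  | baabbaaba => bbaaba => bba => b
  | abbabaaabab => abbaaabab => ababab => bbab => bb
  | aaabaabbabba => aababbabba => abbbabba => aaabba => aaab
  | babaaaa => baaaa => aa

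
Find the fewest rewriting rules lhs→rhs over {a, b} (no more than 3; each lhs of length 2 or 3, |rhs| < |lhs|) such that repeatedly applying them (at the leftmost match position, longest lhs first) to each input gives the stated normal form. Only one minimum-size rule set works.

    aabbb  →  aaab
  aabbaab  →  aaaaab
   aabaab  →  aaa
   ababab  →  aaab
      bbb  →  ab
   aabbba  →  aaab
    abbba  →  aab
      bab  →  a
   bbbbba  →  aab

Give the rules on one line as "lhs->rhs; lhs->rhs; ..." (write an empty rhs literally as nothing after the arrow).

  | aabbb => aaab
  | aabbaab => aaaaab
  | aabaab => aabab => aabb => aaa
  | ababab => abbab => aaab

ba->b; bb->a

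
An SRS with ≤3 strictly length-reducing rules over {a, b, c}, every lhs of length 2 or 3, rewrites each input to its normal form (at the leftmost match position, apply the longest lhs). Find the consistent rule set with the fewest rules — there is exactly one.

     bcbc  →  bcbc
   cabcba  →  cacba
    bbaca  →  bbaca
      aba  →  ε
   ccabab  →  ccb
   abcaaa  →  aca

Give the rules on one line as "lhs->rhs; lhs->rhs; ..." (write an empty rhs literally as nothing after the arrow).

aa->; ab->a

  | bcbc
  | cabcba => cacba
  | bbaca
  | aba => aa => ε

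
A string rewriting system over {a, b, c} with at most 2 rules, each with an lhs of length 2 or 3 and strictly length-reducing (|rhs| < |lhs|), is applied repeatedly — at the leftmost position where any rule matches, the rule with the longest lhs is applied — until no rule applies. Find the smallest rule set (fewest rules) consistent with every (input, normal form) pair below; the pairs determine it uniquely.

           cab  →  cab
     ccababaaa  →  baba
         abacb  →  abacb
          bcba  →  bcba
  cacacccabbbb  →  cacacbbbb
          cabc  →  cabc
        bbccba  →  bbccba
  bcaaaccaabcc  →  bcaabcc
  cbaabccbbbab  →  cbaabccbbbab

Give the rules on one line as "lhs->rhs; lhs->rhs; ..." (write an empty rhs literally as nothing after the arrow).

aaa->a; cca->

  | cab
  | ccababaaa => babaaa => baba
  | abacb
  | bcba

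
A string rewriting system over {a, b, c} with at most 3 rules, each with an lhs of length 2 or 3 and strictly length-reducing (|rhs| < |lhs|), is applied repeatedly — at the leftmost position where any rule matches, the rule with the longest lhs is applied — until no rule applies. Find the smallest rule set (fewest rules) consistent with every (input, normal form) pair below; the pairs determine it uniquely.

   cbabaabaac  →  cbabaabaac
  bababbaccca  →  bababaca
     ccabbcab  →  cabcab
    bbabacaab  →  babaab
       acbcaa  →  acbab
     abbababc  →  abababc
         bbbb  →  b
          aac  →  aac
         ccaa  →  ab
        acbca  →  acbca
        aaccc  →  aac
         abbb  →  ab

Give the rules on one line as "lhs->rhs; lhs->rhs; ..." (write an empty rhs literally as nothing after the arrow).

  | cbabaabaac
  | bababbaccca => bababaccca => bababacca => bababaca
  | ccabbcab => cabbcab => cabcab
  | bbabacaab => babacaab => babaabb => babaab

bb->b; caa->ab; cc->c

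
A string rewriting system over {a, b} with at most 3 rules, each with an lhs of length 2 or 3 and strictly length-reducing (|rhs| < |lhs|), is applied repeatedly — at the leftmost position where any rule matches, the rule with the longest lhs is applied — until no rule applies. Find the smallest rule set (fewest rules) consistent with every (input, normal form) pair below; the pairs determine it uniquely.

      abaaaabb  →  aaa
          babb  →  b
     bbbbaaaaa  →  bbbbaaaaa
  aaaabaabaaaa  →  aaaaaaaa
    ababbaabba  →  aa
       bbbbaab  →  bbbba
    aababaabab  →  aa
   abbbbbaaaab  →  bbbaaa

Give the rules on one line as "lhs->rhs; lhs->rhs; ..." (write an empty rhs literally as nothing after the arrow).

ab->; abb->

  | abaaaabb => aaaabb => aaa
  | babb => b
  | bbbbaaaaa
  | aaaabaabaaaa => aaaaabaaaa => aaaaaaaa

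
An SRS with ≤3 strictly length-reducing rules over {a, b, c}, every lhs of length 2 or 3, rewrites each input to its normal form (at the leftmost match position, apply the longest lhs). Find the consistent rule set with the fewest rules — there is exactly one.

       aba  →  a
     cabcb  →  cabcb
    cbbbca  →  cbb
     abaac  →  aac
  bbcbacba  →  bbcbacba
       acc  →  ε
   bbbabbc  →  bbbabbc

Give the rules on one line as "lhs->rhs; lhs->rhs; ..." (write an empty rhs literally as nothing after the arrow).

aba->a; acc->; bca->

  | aba => a
  | cabcb
  | cbbbca => cbb
  | abaac => aac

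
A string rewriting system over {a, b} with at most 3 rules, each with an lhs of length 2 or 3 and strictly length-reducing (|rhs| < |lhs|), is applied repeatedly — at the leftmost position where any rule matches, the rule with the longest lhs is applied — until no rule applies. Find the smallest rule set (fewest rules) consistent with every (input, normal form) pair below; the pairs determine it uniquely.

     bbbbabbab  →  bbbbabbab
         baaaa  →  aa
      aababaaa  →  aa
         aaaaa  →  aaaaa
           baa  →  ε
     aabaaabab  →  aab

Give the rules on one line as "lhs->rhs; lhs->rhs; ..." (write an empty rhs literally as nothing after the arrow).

  | bbbbabbab
  | baaaa => aa
  | aababaaa => abaaa => aa
  | aaaaa

aba->; baa->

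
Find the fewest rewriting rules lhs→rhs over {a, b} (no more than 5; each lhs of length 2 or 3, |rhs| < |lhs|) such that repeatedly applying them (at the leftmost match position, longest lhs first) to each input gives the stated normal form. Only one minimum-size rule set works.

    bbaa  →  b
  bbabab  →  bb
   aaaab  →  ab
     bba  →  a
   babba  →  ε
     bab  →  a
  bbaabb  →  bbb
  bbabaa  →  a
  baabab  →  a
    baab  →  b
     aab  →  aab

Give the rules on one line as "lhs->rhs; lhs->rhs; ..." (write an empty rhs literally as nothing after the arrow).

aaa->; ba->a; baa->; bab->ba

  | bbaa => b
  | bbabab => bbaab => bb
  | aaaab => ab
  | bba => ba => a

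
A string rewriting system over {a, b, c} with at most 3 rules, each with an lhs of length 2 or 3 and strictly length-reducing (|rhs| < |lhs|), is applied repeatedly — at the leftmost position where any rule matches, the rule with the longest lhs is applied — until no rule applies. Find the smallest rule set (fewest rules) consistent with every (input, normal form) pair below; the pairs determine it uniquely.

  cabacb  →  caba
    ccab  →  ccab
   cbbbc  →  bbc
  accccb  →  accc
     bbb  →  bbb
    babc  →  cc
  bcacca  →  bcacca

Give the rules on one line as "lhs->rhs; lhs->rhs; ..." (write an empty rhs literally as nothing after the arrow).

bab->c; cb->

  | cabacb => caba
  | ccab
  | cbbbc => bbc
  | accccb => accc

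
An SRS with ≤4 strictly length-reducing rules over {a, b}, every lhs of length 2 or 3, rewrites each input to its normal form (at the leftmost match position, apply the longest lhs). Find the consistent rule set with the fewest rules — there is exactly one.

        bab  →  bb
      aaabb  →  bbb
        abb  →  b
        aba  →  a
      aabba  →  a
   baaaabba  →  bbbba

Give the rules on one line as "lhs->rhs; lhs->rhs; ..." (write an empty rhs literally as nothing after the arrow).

aaa->b; ab->; bab->bb

  | bab => bb
  | aaabb => bbb
  | abb => b
  | aba => a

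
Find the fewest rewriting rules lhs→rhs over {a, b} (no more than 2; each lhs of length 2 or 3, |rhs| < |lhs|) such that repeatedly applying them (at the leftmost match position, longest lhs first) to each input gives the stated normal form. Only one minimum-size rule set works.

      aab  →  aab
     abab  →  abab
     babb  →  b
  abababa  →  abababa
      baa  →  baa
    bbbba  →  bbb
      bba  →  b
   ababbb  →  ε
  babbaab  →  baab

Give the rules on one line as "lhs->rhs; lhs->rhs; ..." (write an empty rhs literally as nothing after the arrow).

abb->; bba->b

  | aab
  | abab
  | babb => b
  | abababa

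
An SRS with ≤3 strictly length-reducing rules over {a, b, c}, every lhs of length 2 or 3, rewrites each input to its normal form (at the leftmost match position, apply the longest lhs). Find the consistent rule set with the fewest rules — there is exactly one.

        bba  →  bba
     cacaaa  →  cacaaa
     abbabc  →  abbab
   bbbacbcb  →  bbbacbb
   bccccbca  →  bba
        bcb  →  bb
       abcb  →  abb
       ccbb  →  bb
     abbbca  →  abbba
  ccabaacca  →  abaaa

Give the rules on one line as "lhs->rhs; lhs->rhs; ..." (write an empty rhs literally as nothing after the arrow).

bc->b; cc->

  | bba
  | cacaaa
  | abbabc => abbab
  | bbbacbcb => bbbacbb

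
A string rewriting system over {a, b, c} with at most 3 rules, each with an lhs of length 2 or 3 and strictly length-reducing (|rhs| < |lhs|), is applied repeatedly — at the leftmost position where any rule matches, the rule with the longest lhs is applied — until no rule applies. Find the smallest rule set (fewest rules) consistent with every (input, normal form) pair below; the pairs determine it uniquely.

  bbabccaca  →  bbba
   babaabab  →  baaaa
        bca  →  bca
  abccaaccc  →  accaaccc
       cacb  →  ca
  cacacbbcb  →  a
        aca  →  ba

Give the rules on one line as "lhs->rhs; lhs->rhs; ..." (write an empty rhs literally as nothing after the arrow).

  | bbabccaca => bbaccaca => bbaccba => bbaca => bbba
  | babaabab => baaabab => baaaab => baaaa
  | bca
  | abccaaccc => accaaccc

ab->a; aca->ba; cb->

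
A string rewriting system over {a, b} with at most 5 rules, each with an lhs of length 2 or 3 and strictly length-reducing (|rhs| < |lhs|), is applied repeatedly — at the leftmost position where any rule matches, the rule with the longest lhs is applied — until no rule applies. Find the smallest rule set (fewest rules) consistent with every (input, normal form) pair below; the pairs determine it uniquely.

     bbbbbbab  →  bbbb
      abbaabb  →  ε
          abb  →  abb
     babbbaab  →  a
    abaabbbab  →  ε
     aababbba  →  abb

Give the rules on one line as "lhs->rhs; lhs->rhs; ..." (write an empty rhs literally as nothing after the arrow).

  | bbbbbbab => bbbbba => bbbb
  | abbaabb => ababb => aab => ε
  | abb
  | babbbaab => abbaab => abab => aa => a

aa->a; aab->; ba->; bab->a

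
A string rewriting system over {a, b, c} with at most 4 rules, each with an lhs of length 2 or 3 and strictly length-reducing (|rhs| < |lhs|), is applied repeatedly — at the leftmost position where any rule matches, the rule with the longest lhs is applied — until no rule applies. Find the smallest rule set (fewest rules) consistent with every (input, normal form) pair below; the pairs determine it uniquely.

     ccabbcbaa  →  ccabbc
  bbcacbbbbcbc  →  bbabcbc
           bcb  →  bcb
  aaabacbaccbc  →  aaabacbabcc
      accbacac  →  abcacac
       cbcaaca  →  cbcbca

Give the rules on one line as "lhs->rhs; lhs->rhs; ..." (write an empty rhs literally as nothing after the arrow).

baa->; caa->cb; cbb->a; ccb->bc

  | ccabbcbaa => ccabbc
  | bbcacbbbbcbc => bbcaabbcbc => bbcbbbcbc => bbabcbc
  | bcb
  | aaabacbaccbc => aaabacbabcc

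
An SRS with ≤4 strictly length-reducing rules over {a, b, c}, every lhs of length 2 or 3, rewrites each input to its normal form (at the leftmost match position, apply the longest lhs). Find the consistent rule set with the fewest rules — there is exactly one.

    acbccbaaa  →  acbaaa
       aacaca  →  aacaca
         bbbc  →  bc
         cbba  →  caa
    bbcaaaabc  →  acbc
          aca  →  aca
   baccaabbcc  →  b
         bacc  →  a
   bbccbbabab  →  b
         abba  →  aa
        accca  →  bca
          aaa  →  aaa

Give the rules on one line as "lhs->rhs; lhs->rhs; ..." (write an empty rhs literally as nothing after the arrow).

  | acbccbaaa => acbbbaaa => acabaaa => acbaaa
  | aacaca
  | bbbc => abc => bc
  | cbba => caa

ab->b; bb->a; cc->b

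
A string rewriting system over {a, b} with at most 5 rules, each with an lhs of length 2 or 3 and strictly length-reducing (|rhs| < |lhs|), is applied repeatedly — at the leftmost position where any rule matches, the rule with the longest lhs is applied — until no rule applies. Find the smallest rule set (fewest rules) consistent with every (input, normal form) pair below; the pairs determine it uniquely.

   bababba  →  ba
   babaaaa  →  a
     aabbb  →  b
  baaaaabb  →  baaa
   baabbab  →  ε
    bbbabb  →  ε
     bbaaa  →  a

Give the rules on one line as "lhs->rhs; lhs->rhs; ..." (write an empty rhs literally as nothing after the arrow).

ab->; aba->b; bb->a; bba->bb

  | bababba => bbbba => abba => ba
  | babaaaa => bbaaa => bbaa => bba => bb => a
  | aabbb => abb => b
  | baaaaabb => baaaab => baaa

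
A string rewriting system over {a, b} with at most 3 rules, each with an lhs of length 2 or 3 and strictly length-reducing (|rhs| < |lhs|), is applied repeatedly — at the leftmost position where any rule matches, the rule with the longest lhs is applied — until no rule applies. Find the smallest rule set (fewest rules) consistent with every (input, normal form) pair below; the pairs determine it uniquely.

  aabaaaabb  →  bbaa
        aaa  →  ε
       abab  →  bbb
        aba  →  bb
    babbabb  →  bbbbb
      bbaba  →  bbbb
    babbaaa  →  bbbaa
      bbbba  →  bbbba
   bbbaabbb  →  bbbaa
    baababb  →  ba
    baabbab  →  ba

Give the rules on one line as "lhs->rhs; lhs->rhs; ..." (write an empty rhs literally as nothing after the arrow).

aaa->; ab->a; aba->bb

  | aabaaaabb => abbaaabb => abaaabb => bbaabb => bbaab => bbaa
  | aaa => ε
  | abab => bbb
  | aba => bb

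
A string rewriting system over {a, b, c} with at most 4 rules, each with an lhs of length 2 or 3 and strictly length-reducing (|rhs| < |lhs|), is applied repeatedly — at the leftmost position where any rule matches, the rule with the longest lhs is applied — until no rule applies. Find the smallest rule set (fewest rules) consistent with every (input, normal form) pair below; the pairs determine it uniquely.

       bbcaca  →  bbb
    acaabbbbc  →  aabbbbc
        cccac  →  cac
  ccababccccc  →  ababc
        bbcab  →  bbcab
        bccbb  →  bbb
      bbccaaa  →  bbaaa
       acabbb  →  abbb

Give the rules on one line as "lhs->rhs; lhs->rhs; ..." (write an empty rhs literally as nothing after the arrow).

  | bbcaca => bbccb => bbb
  | acaabbbbc => cbabbbbc => aabbbbc
  | cccac => cac
  | ccababccccc => ababccccc => ababccc => ababc

aca->cb; cb->a; cc->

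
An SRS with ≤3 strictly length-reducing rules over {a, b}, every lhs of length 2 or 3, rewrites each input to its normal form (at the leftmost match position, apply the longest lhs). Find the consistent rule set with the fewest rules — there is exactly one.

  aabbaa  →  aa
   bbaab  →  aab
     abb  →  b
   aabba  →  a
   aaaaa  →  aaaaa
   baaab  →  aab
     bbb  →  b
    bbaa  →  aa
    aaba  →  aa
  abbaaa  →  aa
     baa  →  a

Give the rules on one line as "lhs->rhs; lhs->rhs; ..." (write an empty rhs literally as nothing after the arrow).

  | aabbaa => abaa => aa
  | bbaab => aab
  | abb => b
  | aabba => aba => a

abb->b; ba->; bb->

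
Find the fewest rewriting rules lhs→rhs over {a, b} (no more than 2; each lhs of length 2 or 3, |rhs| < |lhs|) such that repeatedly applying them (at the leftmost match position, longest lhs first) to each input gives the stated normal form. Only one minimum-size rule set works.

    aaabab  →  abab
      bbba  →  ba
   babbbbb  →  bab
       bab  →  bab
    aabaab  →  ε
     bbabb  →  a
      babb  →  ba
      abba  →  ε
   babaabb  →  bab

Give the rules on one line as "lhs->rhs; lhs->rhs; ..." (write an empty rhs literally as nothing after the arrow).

  | aaabab => abab
  | bbba => ba
  | babbbbb => babbb => bab
  | bab

aa->; bb->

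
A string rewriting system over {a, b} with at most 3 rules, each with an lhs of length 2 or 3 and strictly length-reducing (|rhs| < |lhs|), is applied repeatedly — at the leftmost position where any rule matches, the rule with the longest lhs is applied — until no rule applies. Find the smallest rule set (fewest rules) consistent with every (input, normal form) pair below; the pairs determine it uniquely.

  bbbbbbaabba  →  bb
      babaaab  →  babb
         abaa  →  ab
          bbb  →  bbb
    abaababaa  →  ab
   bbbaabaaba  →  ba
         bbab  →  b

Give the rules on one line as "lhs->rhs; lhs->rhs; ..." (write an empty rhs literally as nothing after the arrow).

aba->ab; bba->

  | bbbbbbaabba => bbbbabba => bbbba => bb
  | babaaab => babaab => babab => babb
  | abaa => aba => ab
  | bbb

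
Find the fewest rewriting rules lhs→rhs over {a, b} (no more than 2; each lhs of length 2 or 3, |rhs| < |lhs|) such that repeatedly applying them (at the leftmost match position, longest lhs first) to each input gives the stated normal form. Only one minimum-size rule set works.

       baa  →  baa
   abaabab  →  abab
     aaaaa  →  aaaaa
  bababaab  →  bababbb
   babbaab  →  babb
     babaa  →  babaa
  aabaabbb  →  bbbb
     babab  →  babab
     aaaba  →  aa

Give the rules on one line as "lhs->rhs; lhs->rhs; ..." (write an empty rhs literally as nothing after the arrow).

  | baa
  | abaabab => abbbab => abab
  | aaaaa
  | bababaab => bababbb

aab->bb; bba->a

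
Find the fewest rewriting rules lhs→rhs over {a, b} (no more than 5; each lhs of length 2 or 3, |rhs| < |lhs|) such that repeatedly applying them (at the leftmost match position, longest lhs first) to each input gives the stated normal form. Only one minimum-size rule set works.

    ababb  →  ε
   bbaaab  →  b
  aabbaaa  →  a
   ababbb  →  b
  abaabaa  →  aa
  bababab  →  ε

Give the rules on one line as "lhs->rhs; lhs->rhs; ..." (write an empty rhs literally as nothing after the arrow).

  | ababb => babb => bbb => ε
  | bbaaab => aaab => ab => b
  | aabbaaa => abbaaa => bbaaa => aaa => a
  | ababbb => babbb => bbbb => b

aaa->a; ab->b; bb->; bbb->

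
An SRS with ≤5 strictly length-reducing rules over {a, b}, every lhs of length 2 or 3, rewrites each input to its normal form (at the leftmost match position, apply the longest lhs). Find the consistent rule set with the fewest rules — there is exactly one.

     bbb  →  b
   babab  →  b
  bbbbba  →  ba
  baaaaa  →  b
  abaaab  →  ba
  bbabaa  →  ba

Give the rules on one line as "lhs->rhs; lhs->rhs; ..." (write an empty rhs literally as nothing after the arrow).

aaa->b; ab->a; baa->; bbb->b

  | bbb => b
  | babab => baab => b
  | bbbbba => bbba => ba
  | baaaaa => aaa => b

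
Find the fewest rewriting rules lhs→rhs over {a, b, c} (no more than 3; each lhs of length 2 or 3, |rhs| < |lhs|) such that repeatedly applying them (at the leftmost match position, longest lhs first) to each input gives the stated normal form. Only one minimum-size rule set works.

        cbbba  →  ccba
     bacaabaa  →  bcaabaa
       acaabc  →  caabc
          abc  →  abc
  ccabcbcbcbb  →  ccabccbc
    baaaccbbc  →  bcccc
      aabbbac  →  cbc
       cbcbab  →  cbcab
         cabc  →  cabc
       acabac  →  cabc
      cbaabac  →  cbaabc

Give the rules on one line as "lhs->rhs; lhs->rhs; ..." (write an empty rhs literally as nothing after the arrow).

ac->c; bb->c; bcb->bc

  | cbbba => ccba
  | bacaabaa => bcaabaa
  | acaabc => caabc
  | abc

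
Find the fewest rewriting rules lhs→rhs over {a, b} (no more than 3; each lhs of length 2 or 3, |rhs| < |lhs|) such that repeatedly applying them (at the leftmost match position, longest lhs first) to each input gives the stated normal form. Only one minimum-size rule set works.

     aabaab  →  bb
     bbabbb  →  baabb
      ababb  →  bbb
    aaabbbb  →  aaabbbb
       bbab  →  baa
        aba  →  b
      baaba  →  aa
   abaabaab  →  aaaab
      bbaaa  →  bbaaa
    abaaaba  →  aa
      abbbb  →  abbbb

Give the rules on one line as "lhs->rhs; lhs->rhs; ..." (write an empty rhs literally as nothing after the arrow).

  | aabaab => abab => bb
  | bbabbb => baabb
  | ababb => bbb
  | aaabbbb

aba->b; bab->aa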